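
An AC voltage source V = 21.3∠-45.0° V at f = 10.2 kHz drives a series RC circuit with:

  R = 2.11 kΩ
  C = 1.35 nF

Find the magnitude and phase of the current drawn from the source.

Step 1 — Angular frequency: ω = 2π·f = 2π·1.02e+04 = 6.409e+04 rad/s.
Step 2 — Component impedances:
  R: Z = R = 2110 Ω
  C: Z = 1/(jωC) = -j/(ω·C) = 0 - j1.156e+04 Ω
Step 3 — Series combination: Z_total = R + C = 2110 - j1.156e+04 Ω = 1.175e+04∠-79.7° Ω.
Step 4 — Source phasor: V = 21.3∠-45.0° V = 15.06 - j15.06 V.
Step 5 — Ohm's law: I = V / Z_total = (15.06 - j15.06) / (2110 - j1.156e+04) = 0.001491 + j0.001031 A.
Step 6 — Convert to polar: |I| = 0.001813 A, ∠I = 34.7°.

I = 0.001813∠34.7° A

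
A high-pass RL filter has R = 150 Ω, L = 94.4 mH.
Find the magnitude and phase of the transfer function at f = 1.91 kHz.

Step 1 — Angular frequency: ω = 2π·1910 = 1.2e+04 rad/s.
Step 2 — Transfer function: H(jω) = jωL/(R + jωL).
Step 3 — Numerator jωL = j·1133; denominator R + jωL = 150 + j1133.
Step 4 — H = 0.9828 + j0.1301.
Step 5 — Magnitude: |H| = 0.9913 (-0.1 dB); phase: φ = 7.5°.

|H| = 0.9913 (-0.1 dB), φ = 7.5°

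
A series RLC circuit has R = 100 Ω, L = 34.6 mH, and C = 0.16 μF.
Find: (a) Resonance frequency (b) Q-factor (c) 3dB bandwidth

Step 1 — Resonance: ω₀ = 1/√(LC) = 1/√(0.0346·1.6e-07) = 1.344e+04 rad/s.
Step 2 — f₀ = ω₀/(2π) = 2139 Hz.
Step 3 — Series Q: Q = ω₀L/R = 1.344e+04·0.0346/100 = 4.65.
Step 4 — Bandwidth: Δω = ω₀/Q = 2890 rad/s; BW = Δω/(2π) = 460 Hz.

(a) f₀ = 2139 Hz  (b) Q = 4.65  (c) BW = 460 Hz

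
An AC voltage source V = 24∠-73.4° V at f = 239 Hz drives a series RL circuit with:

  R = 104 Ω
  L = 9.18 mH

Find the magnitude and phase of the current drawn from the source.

Step 1 — Angular frequency: ω = 2π·f = 2π·239 = 1502 rad/s.
Step 2 — Component impedances:
  R: Z = R = 104 Ω
  L: Z = jωL = j·1502·0.00918 = 0 + j13.79 Ω
Step 3 — Series combination: Z_total = R + L = 104 + j13.79 Ω = 104.9∠7.6° Ω.
Step 4 — Source phasor: V = 24∠-73.4° V = 6.857 - j23 V.
Step 5 — Ohm's law: I = V / Z_total = (6.857 - j23) / (104 + j13.79) = 0.03598 - j0.2259 A.
Step 6 — Convert to polar: |I| = 0.2288 A, ∠I = -81.0°.

I = 0.2288∠-81.0° A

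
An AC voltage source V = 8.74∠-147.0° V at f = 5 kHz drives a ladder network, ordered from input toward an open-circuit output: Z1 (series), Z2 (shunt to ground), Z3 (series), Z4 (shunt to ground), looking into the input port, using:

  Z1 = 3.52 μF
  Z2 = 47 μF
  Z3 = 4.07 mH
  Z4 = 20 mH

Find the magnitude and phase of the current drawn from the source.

Step 1 — Angular frequency: ω = 2π·f = 2π·5000 = 3.142e+04 rad/s.
Step 2 — Component impedances:
  Z1: Z = 1/(jωC) = -j/(ω·C) = 0 - j9.043 Ω
  Z2: Z = 1/(jωC) = -j/(ω·C) = 0 - j0.6773 Ω
  Z3: Z = jωL = j·3.142e+04·0.00407 = 0 + j127.9 Ω
  Z4: Z = jωL = j·3.142e+04·0.02 = 0 + j628.3 Ω
Step 3 — Ladder network (open output): work backward from the far end, alternating series and parallel combinations. Z_in = 0 - j9.721 Ω = 9.721∠-90.0° Ω.
Step 4 — Source phasor: V = 8.74∠-147.0° V = -7.33 - j4.76 V.
Step 5 — Ohm's law: I = V / Z_total = (-7.33 - j4.76) / (0 - j9.721) = 0.4897 - j0.7541 A.
Step 6 — Convert to polar: |I| = 0.8991 A, ∠I = -57.0°.

I = 0.8991∠-57.0° A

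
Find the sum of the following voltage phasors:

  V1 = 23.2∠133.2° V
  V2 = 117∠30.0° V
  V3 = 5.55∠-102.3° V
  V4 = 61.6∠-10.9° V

Step 1 — Convert each phasor to rectangular form:
  V1 = 23.2·(cos(133.2°) + j·sin(133.2°)) = -15.88 + j16.91 V
  V2 = 117·(cos(30.0°) + j·sin(30.0°)) = 101.3 + j58.5 V
  V3 = 5.55·(cos(-102.3°) + j·sin(-102.3°)) = -1.182 - j5.423 V
  V4 = 61.6·(cos(-10.9°) + j·sin(-10.9°)) = 60.49 - j11.65 V
Step 2 — Sum components: V_total = 144.7 + j58.34 V.
Step 3 — Convert to polar: |V_total| = 156.1 V, ∠V_total = 22.0°.

V_total = 156.1∠22.0° V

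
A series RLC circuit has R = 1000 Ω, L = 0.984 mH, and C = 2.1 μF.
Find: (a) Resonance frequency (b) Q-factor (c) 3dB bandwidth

Step 1 — Resonance: ω₀ = 1/√(LC) = 1/√(0.000984·2.1e-06) = 2.2e+04 rad/s.
Step 2 — f₀ = ω₀/(2π) = 3501 Hz.
Step 3 — Series Q: Q = ω₀L/R = 2.2e+04·0.000984/1000 = 0.02165.
Step 4 — Bandwidth: Δω = ω₀/Q = 1.016e+06 rad/s; BW = Δω/(2π) = 1.617e+05 Hz.

(a) f₀ = 3501 Hz  (b) Q = 0.02165  (c) BW = 1.617e+05 Hz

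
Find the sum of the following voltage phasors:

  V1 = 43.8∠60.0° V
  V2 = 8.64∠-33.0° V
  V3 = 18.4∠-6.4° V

Step 1 — Convert each phasor to rectangular form:
  V1 = 43.8·(cos(60.0°) + j·sin(60.0°)) = 21.9 + j37.93 V
  V2 = 8.64·(cos(-33.0°) + j·sin(-33.0°)) = 7.246 - j4.706 V
  V3 = 18.4·(cos(-6.4°) + j·sin(-6.4°)) = 18.29 - j2.051 V
Step 2 — Sum components: V_total = 47.43 + j31.18 V.
Step 3 — Convert to polar: |V_total| = 56.76 V, ∠V_total = 33.3°.

V_total = 56.76∠33.3° V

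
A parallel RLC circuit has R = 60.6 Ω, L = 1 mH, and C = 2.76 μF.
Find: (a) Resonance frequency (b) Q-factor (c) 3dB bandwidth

Step 1 — Resonance: ω₀ = 1/√(LC) = 1/√(0.001·2.76e-06) = 1.903e+04 rad/s.
Step 2 — f₀ = ω₀/(2π) = 3029 Hz.
Step 3 — Parallel Q: Q = R/(ω₀L) = 60.6/(1.903e+04·0.001) = 3.184.
Step 4 — Bandwidth: Δω = ω₀/Q = 5979 rad/s; BW = Δω/(2π) = 951.6 Hz.

(a) f₀ = 3029 Hz  (b) Q = 3.184  (c) BW = 951.6 Hz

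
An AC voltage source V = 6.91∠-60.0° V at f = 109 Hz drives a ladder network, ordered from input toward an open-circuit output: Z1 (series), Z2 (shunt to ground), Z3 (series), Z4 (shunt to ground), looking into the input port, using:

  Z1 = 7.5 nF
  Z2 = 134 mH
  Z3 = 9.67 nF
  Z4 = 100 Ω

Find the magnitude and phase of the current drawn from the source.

Step 1 — Angular frequency: ω = 2π·f = 2π·109 = 684.9 rad/s.
Step 2 — Component impedances:
  Z1: Z = 1/(jωC) = -j/(ω·C) = 0 - j1.947e+05 Ω
  Z2: Z = jωL = j·684.9·0.134 = 0 + j91.77 Ω
  Z3: Z = 1/(jωC) = -j/(ω·C) = 0 - j1.51e+05 Ω
  Z4: Z = R = 100 Ω
Step 3 — Ladder network (open output): work backward from the far end, alternating series and parallel combinations. Z_in = 0 - j1.946e+05 Ω = 1.946e+05∠-90.0° Ω.
Step 4 — Source phasor: V = 6.91∠-60.0° V = 3.455 - j5.984 V.
Step 5 — Ohm's law: I = V / Z_total = (3.455 - j5.984) / (0 - j1.946e+05) = 3.075e-05 + j1.775e-05 A.
Step 6 — Convert to polar: |I| = 3.551e-05 A, ∠I = 30.0°.

I = 3.551e-05∠30.0° A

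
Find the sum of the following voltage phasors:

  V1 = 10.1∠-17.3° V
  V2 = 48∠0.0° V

Step 1 — Convert each phasor to rectangular form:
  V1 = 10.1·(cos(-17.3°) + j·sin(-17.3°)) = 9.643 - j3.003 V
  V2 = 48·(cos(0.0°) + j·sin(0.0°)) = 48 V
Step 2 — Sum components: V_total = 57.64 - j3.003 V.
Step 3 — Convert to polar: |V_total| = 57.72 V, ∠V_total = -3.0°.

V_total = 57.72∠-3.0° V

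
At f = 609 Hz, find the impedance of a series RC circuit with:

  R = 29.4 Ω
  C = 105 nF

Step 1 — Angular frequency: ω = 2π·f = 2π·609 = 3826 rad/s.
Step 2 — Component impedances:
  R: Z = R = 29.4 Ω
  C: Z = 1/(jωC) = -j/(ω·C) = 0 - j2489 Ω
Step 3 — Series combination: Z_total = R + C = 29.4 - j2489 Ω = 2489∠-89.3° Ω.

Z = 29.4 - j2489 Ω = 2489∠-89.3° Ω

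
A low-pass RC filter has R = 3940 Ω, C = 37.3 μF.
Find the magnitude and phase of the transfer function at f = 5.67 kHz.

Step 1 — Angular frequency: ω = 2π·5670 = 3.563e+04 rad/s.
Step 2 — Transfer function: H(jω) = 1/(1 + jωRC).
Step 3 — Denominator: 1 + jωRC = 1 + j·3.563e+04·3940·3.73e-05 = 1 + j5236.
Step 4 — H = 3.648e-08 - j0.000191.
Step 5 — Magnitude: |H| = 0.000191 (-74.4 dB); phase: φ = -90.0°.

|H| = 0.000191 (-74.4 dB), φ = -90.0°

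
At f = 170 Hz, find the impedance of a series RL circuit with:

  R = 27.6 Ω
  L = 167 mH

Step 1 — Angular frequency: ω = 2π·f = 2π·170 = 1068 rad/s.
Step 2 — Component impedances:
  R: Z = R = 27.6 Ω
  L: Z = jωL = j·1068·0.167 = 0 + j178.4 Ω
Step 3 — Series combination: Z_total = R + L = 27.6 + j178.4 Ω = 180.5∠81.2° Ω.

Z = 27.6 + j178.4 Ω = 180.5∠81.2° Ω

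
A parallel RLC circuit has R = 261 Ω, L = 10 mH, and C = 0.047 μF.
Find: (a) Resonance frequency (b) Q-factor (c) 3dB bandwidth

Step 1 — Resonance: ω₀ = 1/√(LC) = 1/√(0.01·4.7e-08) = 4.613e+04 rad/s.
Step 2 — f₀ = ω₀/(2π) = 7341 Hz.
Step 3 — Parallel Q: Q = R/(ω₀L) = 261/(4.613e+04·0.01) = 0.5658.
Step 4 — Bandwidth: Δω = ω₀/Q = 8.152e+04 rad/s; BW = Δω/(2π) = 1.297e+04 Hz.

(a) f₀ = 7341 Hz  (b) Q = 0.5658  (c) BW = 1.297e+04 Hz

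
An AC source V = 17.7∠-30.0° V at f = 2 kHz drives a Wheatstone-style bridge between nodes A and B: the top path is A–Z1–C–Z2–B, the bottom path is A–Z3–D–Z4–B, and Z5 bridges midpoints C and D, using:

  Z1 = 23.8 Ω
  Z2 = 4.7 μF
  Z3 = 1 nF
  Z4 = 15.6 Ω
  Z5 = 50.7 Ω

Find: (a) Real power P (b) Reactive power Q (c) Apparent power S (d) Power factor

Step 1 — Angular frequency: ω = 2π·f = 2π·2000 = 1.257e+04 rad/s.
Step 2 — Component impedances:
  Z1: Z = R = 23.8 Ω
  Z2: Z = 1/(jωC) = -j/(ω·C) = 0 - j16.93 Ω
  Z3: Z = 1/(jωC) = -j/(ω·C) = 0 - j7.958e+04 Ω
  Z4: Z = R = 15.6 Ω
  Z5: Z = R = 50.7 Ω
Step 3 — Bridge requires nodal analysis (the Z5 bridge couples midpoints C and D, so the two paths cannot be reduced to a simple series/parallel combination). Setting node B to ground and injecting 1 A at node A, the 3-node admittance system at A, C, D solves to V_A = Z_AB = 27.85 - j15.9 Ω = 32.07∠-29.7° Ω.
Step 4 — Source phasor: V = 17.7∠-30.0° V = 15.33 - j8.85 V.
Step 5 — Current: I = V / Z = 0.5519 - j0.002649 A = 0.5519∠-0.3° A.
Step 6 — Complex power: S = V·I* = 8.483 - j4.844 VA.
Step 7 — Real power: P = Re(S) = 8.483 W.
Step 8 — Reactive power: Q = Im(S) = -4.844 VAR.
Step 9 — Apparent power: |S| = 9.769 VA.
Step 10 — Power factor: PF = P/|S| = 0.8684 (leading).

(a) P = 8.483 W  (b) Q = -4.844 VAR  (c) S = 9.769 VA  (d) PF = 0.8684 (leading)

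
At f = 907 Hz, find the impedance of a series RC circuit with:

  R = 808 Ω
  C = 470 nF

Step 1 — Angular frequency: ω = 2π·f = 2π·907 = 5699 rad/s.
Step 2 — Component impedances:
  R: Z = R = 808 Ω
  C: Z = 1/(jωC) = -j/(ω·C) = 0 - j373.3 Ω
Step 3 — Series combination: Z_total = R + C = 808 - j373.3 Ω = 890.1∠-24.8° Ω.

Z = 808 - j373.3 Ω = 890.1∠-24.8° Ω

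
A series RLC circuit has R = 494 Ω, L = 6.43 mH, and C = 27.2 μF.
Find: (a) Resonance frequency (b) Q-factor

Step 1 — Resonance condition Im(Z)=0 gives ω₀ = 1/√(LC).
Step 2 — ω₀ = 1/√(0.00643·2.72e-05) = 2391 rad/s.
Step 3 — f₀ = ω₀/(2π) = 380.6 Hz.
Step 4 — Series Q: Q = ω₀L/R = 2391·0.00643/494 = 0.03112.

(a) f₀ = 380.6 Hz  (b) Q = 0.03112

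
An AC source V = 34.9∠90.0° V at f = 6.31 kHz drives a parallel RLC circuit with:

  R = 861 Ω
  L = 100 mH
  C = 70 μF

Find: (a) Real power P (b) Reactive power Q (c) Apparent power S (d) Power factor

Step 1 — Angular frequency: ω = 2π·f = 2π·6310 = 3.965e+04 rad/s.
Step 2 — Component impedances:
  R: Z = R = 861 Ω
  L: Z = jωL = j·3.965e+04·0.1 = 0 + j3965 Ω
  C: Z = 1/(jωC) = -j/(ω·C) = 0 - j0.3603 Ω
Step 3 — Parallel combination: 1/Z_total = 1/R + 1/L + 1/C; Z_total = 0.0001508 - j0.3604 Ω = 0.3604∠-90.0° Ω.
Step 4 — Source phasor: V = 34.9∠90.0° V = 0 + j34.9 V.
Step 5 — Current: I = V / Z = -96.85 + j0.04053 A = 96.85∠180.0° A.
Step 6 — Complex power: S = V·I* = 1.415 - j3380 VA.
Step 7 — Real power: P = Re(S) = 1.415 W.
Step 8 — Reactive power: Q = Im(S) = -3380 VAR.
Step 9 — Apparent power: |S| = 3380 VA.
Step 10 — Power factor: PF = P/|S| = 0.0004185 (leading).

(a) P = 1.415 W  (b) Q = -3380 VAR  (c) S = 3380 VA  (d) PF = 0.0004185 (leading)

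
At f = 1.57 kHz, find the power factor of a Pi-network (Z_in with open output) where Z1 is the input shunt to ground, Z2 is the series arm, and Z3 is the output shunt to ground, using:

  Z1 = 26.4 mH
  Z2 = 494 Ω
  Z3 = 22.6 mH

Step 1 — Angular frequency: ω = 2π·f = 2π·1570 = 9865 rad/s.
Step 2 — Component impedances:
  Z1: Z = jωL = j·9865·0.0264 = 0 + j260.4 Ω
  Z2: Z = R = 494 Ω
  Z3: Z = jωL = j·9865·0.0226 = 0 + j222.9 Ω
Step 3 — With open output, the series arm Z2 and the output shunt Z3 appear in series to ground: Z2 + Z3 = 494 + j222.9 Ω.
Step 4 — Parallel with input shunt Z1: Z_in = Z1 || (Z2 + Z3) = 70.14 + j191.8 Ω = 204.2∠69.9° Ω.
Step 5 — Power factor: PF = cos(φ) = Re(Z)/|Z| = 70.139/204.22 = 0.3434.
Step 6 — Type: Im(Z) = 191.8 ⇒ lagging (phase φ = 69.9°).

PF = 0.3434 (lagging, φ = 69.9°)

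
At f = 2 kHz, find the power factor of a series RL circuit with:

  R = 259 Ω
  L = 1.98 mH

Step 1 — Angular frequency: ω = 2π·f = 2π·2000 = 1.257e+04 rad/s.
Step 2 — Component impedances:
  R: Z = R = 259 Ω
  L: Z = jωL = j·1.257e+04·0.00198 = 0 + j24.88 Ω
Step 3 — Series combination: Z_total = R + L = 259 + j24.88 Ω = 260.2∠5.5° Ω.
Step 4 — Power factor: PF = cos(φ) = Re(Z)/|Z| = 259/260.2 = 0.9954.
Step 5 — Type: Im(Z) = 24.88 ⇒ lagging (phase φ = 5.5°).

PF = 0.9954 (lagging, φ = 5.5°)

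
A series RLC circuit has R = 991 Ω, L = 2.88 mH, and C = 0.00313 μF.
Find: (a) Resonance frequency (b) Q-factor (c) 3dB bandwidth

Step 1 — Resonance: ω₀ = 1/√(LC) = 1/√(0.00288·3.13e-09) = 3.331e+05 rad/s.
Step 2 — f₀ = ω₀/(2π) = 5.301e+04 Hz.
Step 3 — Series Q: Q = ω₀L/R = 3.331e+05·0.00288/991 = 0.9679.
Step 4 — Bandwidth: Δω = ω₀/Q = 3.441e+05 rad/s; BW = Δω/(2π) = 5.476e+04 Hz.

(a) f₀ = 5.301e+04 Hz  (b) Q = 0.9679  (c) BW = 5.476e+04 Hz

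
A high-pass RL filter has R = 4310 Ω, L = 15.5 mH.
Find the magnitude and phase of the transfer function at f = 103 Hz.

Step 1 — Angular frequency: ω = 2π·103 = 647.2 rad/s.
Step 2 — Transfer function: H(jω) = jωL/(R + jωL).
Step 3 — Numerator jωL = j·10.03; denominator R + jωL = 4310 + j10.03.
Step 4 — H = 5.417e-06 + j0.002327.
Step 5 — Magnitude: |H| = 0.002327 (-52.7 dB); phase: φ = 89.9°.

|H| = 0.002327 (-52.7 dB), φ = 89.9°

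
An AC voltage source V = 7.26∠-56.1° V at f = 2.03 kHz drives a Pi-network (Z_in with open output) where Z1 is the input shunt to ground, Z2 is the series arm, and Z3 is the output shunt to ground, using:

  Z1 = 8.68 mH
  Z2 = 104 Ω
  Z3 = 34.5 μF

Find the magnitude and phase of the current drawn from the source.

Step 1 — Angular frequency: ω = 2π·f = 2π·2030 = 1.275e+04 rad/s.
Step 2 — Component impedances:
  Z1: Z = jωL = j·1.275e+04·0.00868 = 0 + j110.7 Ω
  Z2: Z = R = 104 Ω
  Z3: Z = 1/(jωC) = -j/(ω·C) = 0 - j2.273 Ω
Step 3 — With open output, the series arm Z2 and the output shunt Z3 appear in series to ground: Z2 + Z3 = 104 - j2.273 Ω.
Step 4 — Parallel with input shunt Z1: Z_in = Z1 || (Z2 + Z3) = 56.47 + j51.83 Ω = 76.65∠42.6° Ω.
Step 5 — Source phasor: V = 7.26∠-56.1° V = 4.049 - j6.026 V.
Step 6 — Ohm's law: I = V / Z_total = (4.049 - j6.026) / (56.47 + j51.83) = -0.01425 - j0.09364 A.
Step 7 — Convert to polar: |I| = 0.09472 A, ∠I = -98.7°.

I = 0.09472∠-98.7° A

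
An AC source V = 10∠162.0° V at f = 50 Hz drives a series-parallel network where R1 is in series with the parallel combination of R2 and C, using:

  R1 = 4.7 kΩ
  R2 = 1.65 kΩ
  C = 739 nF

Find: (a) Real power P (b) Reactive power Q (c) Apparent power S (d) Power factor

Step 1 — Angular frequency: ω = 2π·f = 2π·50 = 314.2 rad/s.
Step 2 — Component impedances:
  R1: Z = R = 4700 Ω
  R2: Z = R = 1650 Ω
  C: Z = 1/(jωC) = -j/(ω·C) = 0 - j4307 Ω
Step 3 — Parallel branch: R2 || C = 1/(1/R2 + 1/C) = 1439 - j551.2 Ω.
Step 4 — Series with R1: Z_total = R1 + (R2 || C) = 6139 - j551.2 Ω = 6164∠-5.1° Ω.
Step 5 — Source phasor: V = 10∠162.0° V = -9.511 + j3.09 V.
Step 6 — Current: I = V / Z = -0.001582 + j0.0003614 A = 0.001622∠167.1° A.
Step 7 — Complex power: S = V·I* = 0.01616 - j0.001451 VA.
Step 8 — Real power: P = Re(S) = 0.01616 W.
Step 9 — Reactive power: Q = Im(S) = -0.001451 VAR.
Step 10 — Apparent power: |S| = 0.01622 VA.
Step 11 — Power factor: PF = P/|S| = 0.996 (leading).

(a) P = 0.01616 W  (b) Q = -0.001451 VAR  (c) S = 0.01622 VA  (d) PF = 0.996 (leading)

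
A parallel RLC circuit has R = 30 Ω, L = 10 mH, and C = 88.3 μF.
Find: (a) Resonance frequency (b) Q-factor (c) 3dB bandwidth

Step 1 — Resonance: ω₀ = 1/√(LC) = 1/√(0.01·8.83e-05) = 1064 rad/s.
Step 2 — f₀ = ω₀/(2π) = 169.4 Hz.
Step 3 — Parallel Q: Q = R/(ω₀L) = 30/(1064·0.01) = 2.819.
Step 4 — Bandwidth: Δω = ω₀/Q = 377.5 rad/s; BW = Δω/(2π) = 60.08 Hz.

(a) f₀ = 169.4 Hz  (b) Q = 2.819  (c) BW = 60.08 Hz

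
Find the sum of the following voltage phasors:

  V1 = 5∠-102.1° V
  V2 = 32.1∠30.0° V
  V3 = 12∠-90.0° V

Step 1 — Convert each phasor to rectangular form:
  V1 = 5·(cos(-102.1°) + j·sin(-102.1°)) = -1.048 - j4.889 V
  V2 = 32.1·(cos(30.0°) + j·sin(30.0°)) = 27.8 + j16.05 V
  V3 = 12·(cos(-90.0°) + j·sin(-90.0°)) = 0 - j12 V
Step 2 — Sum components: V_total = 26.75 - j0.8389 V.
Step 3 — Convert to polar: |V_total| = 26.76 V, ∠V_total = -1.8°.

V_total = 26.76∠-1.8° V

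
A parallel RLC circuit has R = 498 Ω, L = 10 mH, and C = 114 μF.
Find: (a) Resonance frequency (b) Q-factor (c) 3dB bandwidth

Step 1 — Resonance: ω₀ = 1/√(LC) = 1/√(0.01·0.000114) = 936.6 rad/s.
Step 2 — f₀ = ω₀/(2π) = 149.1 Hz.
Step 3 — Parallel Q: Q = R/(ω₀L) = 498/(936.6·0.01) = 53.17.
Step 4 — Bandwidth: Δω = ω₀/Q = 17.61 rad/s; BW = Δω/(2π) = 2.803 Hz.

(a) f₀ = 149.1 Hz  (b) Q = 53.17  (c) BW = 2.803 Hz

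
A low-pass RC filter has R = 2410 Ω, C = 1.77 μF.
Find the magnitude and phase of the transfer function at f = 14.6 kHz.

Step 1 — Angular frequency: ω = 2π·1.46e+04 = 9.173e+04 rad/s.
Step 2 — Transfer function: H(jω) = 1/(1 + jωRC).
Step 3 — Denominator: 1 + jωRC = 1 + j·9.173e+04·2410·1.77e-06 = 1 + j391.3.
Step 4 — H = 6.531e-06 - j0.002555.
Step 5 — Magnitude: |H| = 0.002555 (-51.9 dB); phase: φ = -89.9°.

|H| = 0.002555 (-51.9 dB), φ = -89.9°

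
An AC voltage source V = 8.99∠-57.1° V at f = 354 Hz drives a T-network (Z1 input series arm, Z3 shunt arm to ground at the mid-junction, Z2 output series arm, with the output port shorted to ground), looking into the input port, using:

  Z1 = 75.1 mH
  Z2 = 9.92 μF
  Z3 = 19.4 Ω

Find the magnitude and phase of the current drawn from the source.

Step 1 — Angular frequency: ω = 2π·f = 2π·354 = 2224 rad/s.
Step 2 — Component impedances:
  Z1: Z = jωL = j·2224·0.0751 = 0 + j167 Ω
  Z2: Z = 1/(jωC) = -j/(ω·C) = 0 - j45.32 Ω
  Z3: Z = R = 19.4 Ω
Step 3 — With the output port shorted to ground, the output series arm Z2 runs from the junction to ground; the shunt arm Z3 also runs from the junction to ground. They appear in parallel: Z3 || Z2 = 16.4 - j7.018 Ω.
Step 4 — Series with input arm Z1: Z_in = Z1 + (Z3 || Z2) = 16.4 + j160 Ω = 160.9∠84.1° Ω.
Step 5 — Source phasor: V = 8.99∠-57.1° V = 4.883 - j7.548 V.
Step 6 — Ohm's law: I = V / Z_total = (4.883 - j7.548) / (16.4 + j160) = -0.04359 - j0.03498 A.
Step 7 — Convert to polar: |I| = 0.05589 A, ∠I = -141.2°.

I = 0.05589∠-141.2° A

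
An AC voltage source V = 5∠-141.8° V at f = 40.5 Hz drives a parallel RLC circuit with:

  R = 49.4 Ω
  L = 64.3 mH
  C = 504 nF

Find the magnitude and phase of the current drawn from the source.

Step 1 — Angular frequency: ω = 2π·f = 2π·40.5 = 254.5 rad/s.
Step 2 — Component impedances:
  R: Z = R = 49.4 Ω
  L: Z = jωL = j·254.5·0.0643 = 0 + j16.36 Ω
  C: Z = 1/(jωC) = -j/(ω·C) = 0 - j7797 Ω
Step 3 — Parallel combination: 1/Z_total = 1/R + 1/L + 1/C; Z_total = 4.902 + j14.77 Ω = 15.56∠71.6° Ω.
Step 4 — Source phasor: V = 5∠-141.8° V = -3.929 - j3.092 V.
Step 5 — Ohm's law: I = V / Z_total = (-3.929 - j3.092) / (4.902 + j14.77) = -0.2681 + j0.177 A.
Step 6 — Convert to polar: |I| = 0.3213 A, ∠I = 146.6°.

I = 0.3213∠146.6° A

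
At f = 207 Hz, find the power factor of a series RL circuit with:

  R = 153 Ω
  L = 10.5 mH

Step 1 — Angular frequency: ω = 2π·f = 2π·207 = 1301 rad/s.
Step 2 — Component impedances:
  R: Z = R = 153 Ω
  L: Z = jωL = j·1301·0.0105 = 0 + j13.66 Ω
Step 3 — Series combination: Z_total = R + L = 153 + j13.66 Ω = 153.6∠5.1° Ω.
Step 4 — Power factor: PF = cos(φ) = Re(Z)/|Z| = 153/153.61 = 0.996.
Step 5 — Type: Im(Z) = 13.66 ⇒ lagging (phase φ = 5.1°).

PF = 0.996 (lagging, φ = 5.1°)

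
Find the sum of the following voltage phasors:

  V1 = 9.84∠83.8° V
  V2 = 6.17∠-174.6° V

Step 1 — Convert each phasor to rectangular form:
  V1 = 9.84·(cos(83.8°) + j·sin(83.8°)) = 1.063 + j9.782 V
  V2 = 6.17·(cos(-174.6°) + j·sin(-174.6°)) = -6.143 - j0.5806 V
Step 2 — Sum components: V_total = -5.08 + j9.202 V.
Step 3 — Convert to polar: |V_total| = 10.51 V, ∠V_total = 118.9°.

V_total = 10.51∠118.9° V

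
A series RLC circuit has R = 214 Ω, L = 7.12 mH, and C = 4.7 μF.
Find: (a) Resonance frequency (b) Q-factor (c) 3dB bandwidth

Step 1 — Resonance condition Im(Z)=0 gives ω₀ = 1/√(LC).
Step 2 — ω₀ = 1/√(0.00712·4.7e-06) = 5467 rad/s.
Step 3 — f₀ = ω₀/(2π) = 870 Hz.
Step 4 — Series Q: Q = ω₀L/R = 5467·0.00712/214 = 0.1819.
Step 5 — 3dB bandwidth: Δω = ω₀/Q = 3.006e+04 rad/s; BW = Δω/(2π) = 4784 Hz.

(a) f₀ = 870 Hz  (b) Q = 0.1819  (c) BW = 4784 Hz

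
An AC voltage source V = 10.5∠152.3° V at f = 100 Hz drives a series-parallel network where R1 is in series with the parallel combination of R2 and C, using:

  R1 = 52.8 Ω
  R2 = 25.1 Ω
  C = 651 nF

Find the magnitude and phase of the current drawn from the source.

Step 1 — Angular frequency: ω = 2π·f = 2π·100 = 628.3 rad/s.
Step 2 — Component impedances:
  R1: Z = R = 52.8 Ω
  R2: Z = R = 25.1 Ω
  C: Z = 1/(jωC) = -j/(ω·C) = 0 - j2445 Ω
Step 3 — Parallel branch: R2 || C = 1/(1/R2 + 1/C) = 25.1 - j0.2577 Ω.
Step 4 — Series with R1: Z_total = R1 + (R2 || C) = 77.9 - j0.2577 Ω = 77.9∠-0.2° Ω.
Step 5 — Source phasor: V = 10.5∠152.3° V = -9.297 + j4.881 V.
Step 6 — Ohm's law: I = V / Z_total = (-9.297 + j4.881) / (77.9 - j0.2577) = -0.1196 + j0.06226 A.
Step 7 — Convert to polar: |I| = 0.1348 A, ∠I = 152.5°.

I = 0.1348∠152.5° A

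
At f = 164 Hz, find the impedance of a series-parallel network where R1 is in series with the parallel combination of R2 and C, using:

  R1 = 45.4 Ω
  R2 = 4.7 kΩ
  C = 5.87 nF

Step 1 — Angular frequency: ω = 2π·f = 2π·164 = 1030 rad/s.
Step 2 — Component impedances:
  R1: Z = R = 45.4 Ω
  R2: Z = R = 4700 Ω
  C: Z = 1/(jωC) = -j/(ω·C) = 0 - j1.653e+05 Ω
Step 3 — Parallel branch: R2 || C = 1/(1/R2 + 1/C) = 4696 - j133.5 Ω.
Step 4 — Series with R1: Z_total = R1 + (R2 || C) = 4742 - j133.5 Ω = 4743∠-1.6° Ω.

Z = 4742 - j133.5 Ω = 4743∠-1.6° Ω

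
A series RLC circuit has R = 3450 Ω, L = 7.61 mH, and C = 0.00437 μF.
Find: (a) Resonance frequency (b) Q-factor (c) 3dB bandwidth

Step 1 — Resonance condition Im(Z)=0 gives ω₀ = 1/√(LC).
Step 2 — ω₀ = 1/√(0.00761·4.37e-09) = 1.734e+05 rad/s.
Step 3 — f₀ = ω₀/(2π) = 2.76e+04 Hz.
Step 4 — Series Q: Q = ω₀L/R = 1.734e+05·0.00761/3450 = 0.3825.
Step 5 — 3dB bandwidth: Δω = ω₀/Q = 4.534e+05 rad/s; BW = Δω/(2π) = 7.215e+04 Hz.

(a) f₀ = 2.76e+04 Hz  (b) Q = 0.3825  (c) BW = 7.215e+04 Hz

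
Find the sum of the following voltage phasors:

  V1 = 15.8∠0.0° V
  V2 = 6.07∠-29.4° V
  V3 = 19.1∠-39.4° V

Step 1 — Convert each phasor to rectangular form:
  V1 = 15.8·(cos(0.0°) + j·sin(0.0°)) = 15.8 V
  V2 = 6.07·(cos(-29.4°) + j·sin(-29.4°)) = 5.288 - j2.98 V
  V3 = 19.1·(cos(-39.4°) + j·sin(-39.4°)) = 14.76 - j12.12 V
Step 2 — Sum components: V_total = 35.85 - j15.1 V.
Step 3 — Convert to polar: |V_total| = 38.9 V, ∠V_total = -22.8°.

V_total = 38.9∠-22.8° V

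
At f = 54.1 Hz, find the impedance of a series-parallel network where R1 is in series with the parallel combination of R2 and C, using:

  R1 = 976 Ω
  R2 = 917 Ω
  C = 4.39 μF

Step 1 — Angular frequency: ω = 2π·f = 2π·54.1 = 339.9 rad/s.
Step 2 — Component impedances:
  R1: Z = R = 976 Ω
  R2: Z = R = 917 Ω
  C: Z = 1/(jωC) = -j/(ω·C) = 0 - j670.1 Ω
Step 3 — Parallel branch: R2 || C = 1/(1/R2 + 1/C) = 319.2 - j436.8 Ω.
Step 4 — Series with R1: Z_total = R1 + (R2 || C) = 1295 - j436.8 Ω = 1367∠-18.6° Ω.

Z = 1295 - j436.8 Ω = 1367∠-18.6° Ω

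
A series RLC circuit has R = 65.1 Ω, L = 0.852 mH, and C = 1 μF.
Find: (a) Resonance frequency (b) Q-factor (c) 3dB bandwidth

Step 1 — Resonance: ω₀ = 1/√(LC) = 1/√(0.000852·1e-06) = 3.426e+04 rad/s.
Step 2 — f₀ = ω₀/(2π) = 5453 Hz.
Step 3 — Series Q: Q = ω₀L/R = 3.426e+04·0.000852/65.1 = 0.4484.
Step 4 — Bandwidth: Δω = ω₀/Q = 7.641e+04 rad/s; BW = Δω/(2π) = 1.216e+04 Hz.

(a) f₀ = 5453 Hz  (b) Q = 0.4484  (c) BW = 1.216e+04 Hz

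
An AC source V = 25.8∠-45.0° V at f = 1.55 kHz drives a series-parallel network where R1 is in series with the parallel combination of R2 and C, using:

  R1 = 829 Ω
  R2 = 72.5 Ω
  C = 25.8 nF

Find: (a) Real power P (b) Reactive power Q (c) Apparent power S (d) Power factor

Step 1 — Angular frequency: ω = 2π·f = 2π·1550 = 9739 rad/s.
Step 2 — Component impedances:
  R1: Z = R = 829 Ω
  R2: Z = R = 72.5 Ω
  C: Z = 1/(jωC) = -j/(ω·C) = 0 - j3980 Ω
Step 3 — Parallel branch: R2 || C = 1/(1/R2 + 1/C) = 72.48 - j1.32 Ω.
Step 4 — Series with R1: Z_total = R1 + (R2 || C) = 901.5 - j1.32 Ω = 901.5∠-0.1° Ω.
Step 5 — Source phasor: V = 25.8∠-45.0° V = 18.24 - j18.24 V.
Step 6 — Current: I = V / Z = 0.02027 - j0.02021 A = 0.02862∠-44.9° A.
Step 7 — Complex power: S = V·I* = 0.7384 - j0.001081 VA.
Step 8 — Real power: P = Re(S) = 0.7384 W.
Step 9 — Reactive power: Q = Im(S) = -0.001081 VAR.
Step 10 — Apparent power: |S| = 0.7384 VA.
Step 11 — Power factor: PF = P/|S| = 1 (leading).

(a) P = 0.7384 W  (b) Q = -0.001081 VAR  (c) S = 0.7384 VA  (d) PF = 1 (leading)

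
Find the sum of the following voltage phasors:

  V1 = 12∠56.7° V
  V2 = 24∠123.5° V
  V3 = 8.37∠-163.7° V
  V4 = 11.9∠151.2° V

Step 1 — Convert each phasor to rectangular form:
  V1 = 12·(cos(56.7°) + j·sin(56.7°)) = 6.588 + j10.03 V
  V2 = 24·(cos(123.5°) + j·sin(123.5°)) = -13.25 + j20.01 V
  V3 = 8.37·(cos(-163.7°) + j·sin(-163.7°)) = -8.034 - j2.349 V
  V4 = 11.9·(cos(151.2°) + j·sin(151.2°)) = -10.43 + j5.733 V
Step 2 — Sum components: V_total = -25.12 + j33.43 V.
Step 3 — Convert to polar: |V_total| = 41.81 V, ∠V_total = 126.9°.

V_total = 41.81∠126.9° V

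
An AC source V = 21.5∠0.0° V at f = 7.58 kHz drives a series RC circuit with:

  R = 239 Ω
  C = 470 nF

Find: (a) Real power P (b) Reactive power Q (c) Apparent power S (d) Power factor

Step 1 — Angular frequency: ω = 2π·f = 2π·7580 = 4.763e+04 rad/s.
Step 2 — Component impedances:
  R: Z = R = 239 Ω
  C: Z = 1/(jωC) = -j/(ω·C) = 0 - j44.67 Ω
Step 3 — Series combination: Z_total = R + C = 239 - j44.67 Ω = 243.1∠-10.6° Ω.
Step 4 — Source phasor: V = 21.5∠0.0° V = 21.5 V.
Step 5 — Current: I = V / Z = 0.08692 + j0.01625 A = 0.08843∠10.6° A.
Step 6 — Complex power: S = V·I* = 1.869 - j0.3493 VA.
Step 7 — Real power: P = Re(S) = 1.869 W.
Step 8 — Reactive power: Q = Im(S) = -0.3493 VAR.
Step 9 — Apparent power: |S| = 1.901 VA.
Step 10 — Power factor: PF = P/|S| = 0.983 (leading).

(a) P = 1.869 W  (b) Q = -0.3493 VAR  (c) S = 1.901 VA  (d) PF = 0.983 (leading)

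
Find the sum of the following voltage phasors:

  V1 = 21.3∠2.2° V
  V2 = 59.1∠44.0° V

Step 1 — Convert each phasor to rectangular form:
  V1 = 21.3·(cos(2.2°) + j·sin(2.2°)) = 21.28 + j0.8177 V
  V2 = 59.1·(cos(44.0°) + j·sin(44.0°)) = 42.51 + j41.05 V
Step 2 — Sum components: V_total = 63.8 + j41.87 V.
Step 3 — Convert to polar: |V_total| = 76.31 V, ∠V_total = 33.3°.

V_total = 76.31∠33.3° V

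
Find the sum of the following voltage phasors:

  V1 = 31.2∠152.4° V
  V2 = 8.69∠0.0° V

Step 1 — Convert each phasor to rectangular form:
  V1 = 31.2·(cos(152.4°) + j·sin(152.4°)) = -27.65 + j14.45 V
  V2 = 8.69·(cos(0.0°) + j·sin(0.0°)) = 8.69 V
Step 2 — Sum components: V_total = -18.96 + j14.45 V.
Step 3 — Convert to polar: |V_total| = 23.84 V, ∠V_total = 142.7°.

V_total = 23.84∠142.7° V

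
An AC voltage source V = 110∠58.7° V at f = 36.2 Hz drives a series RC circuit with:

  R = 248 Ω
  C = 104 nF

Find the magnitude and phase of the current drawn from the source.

Step 1 — Angular frequency: ω = 2π·f = 2π·36.2 = 227.5 rad/s.
Step 2 — Component impedances:
  R: Z = R = 248 Ω
  C: Z = 1/(jωC) = -j/(ω·C) = 0 - j4.227e+04 Ω
Step 3 — Series combination: Z_total = R + C = 248 - j4.227e+04 Ω = 4.228e+04∠-89.7° Ω.
Step 4 — Source phasor: V = 110∠58.7° V = 57.15 + j93.99 V.
Step 5 — Ohm's law: I = V / Z_total = (57.15 + j93.99) / (248 - j4.227e+04) = -0.002215 + j0.001365 A.
Step 6 — Convert to polar: |I| = 0.002602 A, ∠I = 148.4°.

I = 0.002602∠148.4° A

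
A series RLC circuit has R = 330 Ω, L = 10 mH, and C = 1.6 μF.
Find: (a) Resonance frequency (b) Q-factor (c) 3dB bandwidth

Step 1 — Resonance: ω₀ = 1/√(LC) = 1/√(0.01·1.6e-06) = 7906 rad/s.
Step 2 — f₀ = ω₀/(2π) = 1258 Hz.
Step 3 — Series Q: Q = ω₀L/R = 7906·0.01/330 = 0.2396.
Step 4 — Bandwidth: Δω = ω₀/Q = 3.3e+04 rad/s; BW = Δω/(2π) = 5252 Hz.

(a) f₀ = 1258 Hz  (b) Q = 0.2396  (c) BW = 5252 Hz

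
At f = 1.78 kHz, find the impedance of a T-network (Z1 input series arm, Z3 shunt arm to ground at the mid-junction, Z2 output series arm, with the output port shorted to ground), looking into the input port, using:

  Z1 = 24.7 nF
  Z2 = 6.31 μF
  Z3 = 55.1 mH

Step 1 — Angular frequency: ω = 2π·f = 2π·1780 = 1.118e+04 rad/s.
Step 2 — Component impedances:
  Z1: Z = 1/(jωC) = -j/(ω·C) = 0 - j3620 Ω
  Z2: Z = 1/(jωC) = -j/(ω·C) = 0 - j14.17 Ω
  Z3: Z = jωL = j·1.118e+04·0.0551 = 0 + j616.2 Ω
Step 3 — With the output port shorted to ground, the output series arm Z2 runs from the junction to ground; the shunt arm Z3 also runs from the junction to ground. They appear in parallel: Z3 || Z2 = 0 - j14.5 Ω.
Step 4 — Series with input arm Z1: Z_in = Z1 + (Z3 || Z2) = 0 - j3634 Ω = 3634∠-90.0° Ω.

Z = 0 - j3634 Ω = 3634∠-90.0° Ω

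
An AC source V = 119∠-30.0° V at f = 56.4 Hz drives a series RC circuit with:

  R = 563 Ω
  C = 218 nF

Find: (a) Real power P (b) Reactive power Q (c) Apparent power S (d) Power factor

Step 1 — Angular frequency: ω = 2π·f = 2π·56.4 = 354.4 rad/s.
Step 2 — Component impedances:
  R: Z = R = 563 Ω
  C: Z = 1/(jωC) = -j/(ω·C) = 0 - j1.294e+04 Ω
Step 3 — Series combination: Z_total = R + C = 563 - j1.294e+04 Ω = 1.296e+04∠-87.5° Ω.
Step 4 — Source phasor: V = 119∠-30.0° V = 103.1 - j59.5 V.
Step 5 — Current: I = V / Z = 0.004933 + j0.007747 A = 0.009184∠57.5° A.
Step 6 — Complex power: S = V·I* = 0.04749 - j1.092 VA.
Step 7 — Real power: P = Re(S) = 0.04749 W.
Step 8 — Reactive power: Q = Im(S) = -1.092 VAR.
Step 9 — Apparent power: |S| = 1.093 VA.
Step 10 — Power factor: PF = P/|S| = 0.04345 (leading).

(a) P = 0.04749 W  (b) Q = -1.092 VAR  (c) S = 1.093 VA  (d) PF = 0.04345 (leading)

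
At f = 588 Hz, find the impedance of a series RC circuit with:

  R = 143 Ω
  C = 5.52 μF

Step 1 — Angular frequency: ω = 2π·f = 2π·588 = 3695 rad/s.
Step 2 — Component impedances:
  R: Z = R = 143 Ω
  C: Z = 1/(jωC) = -j/(ω·C) = 0 - j49.03 Ω
Step 3 — Series combination: Z_total = R + C = 143 - j49.03 Ω = 151.2∠-18.9° Ω.

Z = 143 - j49.03 Ω = 151.2∠-18.9° Ω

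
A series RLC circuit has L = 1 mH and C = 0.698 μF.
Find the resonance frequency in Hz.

Step 1 — Resonance condition Im(Z)=0 gives ω₀ = 1/√(LC).
Step 2 — ω₀ = 1/√(0.001·6.98e-07) = 3.785e+04 rad/s.
Step 3 — f₀ = ω₀/(2π) = 6024 Hz.

f₀ = 6024 Hz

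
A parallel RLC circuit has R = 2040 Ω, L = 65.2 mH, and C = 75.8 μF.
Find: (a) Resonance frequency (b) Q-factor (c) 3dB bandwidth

Step 1 — Resonance: ω₀ = 1/√(LC) = 1/√(0.0652·7.58e-05) = 449.8 rad/s.
Step 2 — f₀ = ω₀/(2π) = 71.59 Hz.
Step 3 — Parallel Q: Q = R/(ω₀L) = 2040/(449.8·0.0652) = 69.56.
Step 4 — Bandwidth: Δω = ω₀/Q = 6.467 rad/s; BW = Δω/(2π) = 1.029 Hz.

(a) f₀ = 71.59 Hz  (b) Q = 69.56  (c) BW = 1.029 Hz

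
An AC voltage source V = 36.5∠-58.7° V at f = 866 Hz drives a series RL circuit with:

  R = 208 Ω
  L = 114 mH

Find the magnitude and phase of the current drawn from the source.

Step 1 — Angular frequency: ω = 2π·f = 2π·866 = 5441 rad/s.
Step 2 — Component impedances:
  R: Z = R = 208 Ω
  L: Z = jωL = j·5441·0.114 = 0 + j620.3 Ω
Step 3 — Series combination: Z_total = R + L = 208 + j620.3 Ω = 654.2∠71.5° Ω.
Step 4 — Source phasor: V = 36.5∠-58.7° V = 18.96 - j31.19 V.
Step 5 — Ohm's law: I = V / Z_total = (18.96 - j31.19) / (208 + j620.3) = -0.03598 - j0.04264 A.
Step 6 — Convert to polar: |I| = 0.05579 A, ∠I = -130.2°.

I = 0.05579∠-130.2° A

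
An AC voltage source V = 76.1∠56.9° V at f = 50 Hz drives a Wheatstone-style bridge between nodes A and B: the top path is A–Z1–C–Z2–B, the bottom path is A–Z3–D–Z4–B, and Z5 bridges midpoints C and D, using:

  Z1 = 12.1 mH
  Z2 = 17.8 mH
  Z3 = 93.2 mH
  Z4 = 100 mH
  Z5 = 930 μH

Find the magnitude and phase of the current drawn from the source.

Step 1 — Angular frequency: ω = 2π·f = 2π·50 = 314.2 rad/s.
Step 2 — Component impedances:
  Z1: Z = jωL = j·314.2·0.0121 = 0 + j3.801 Ω
  Z2: Z = jωL = j·314.2·0.0178 = 0 + j5.592 Ω
  Z3: Z = jωL = j·314.2·0.0932 = 0 + j29.28 Ω
  Z4: Z = jωL = j·314.2·0.1 = 0 + j31.42 Ω
  Z5: Z = jωL = j·314.2·0.00093 = 0 + j0.2922 Ω
Step 3 — Bridge requires nodal analysis (the Z5 bridge couples midpoints C and D, so the two paths cannot be reduced to a simple series/parallel combination). Setting node B to ground and injecting 1 A at node A, the 3-node admittance system at A, C, D solves to V_A = Z_AB = 0 + j8.112 Ω = 8.112∠90.0° Ω.
Step 4 — Source phasor: V = 76.1∠56.9° V = 41.56 + j63.75 V.
Step 5 — Ohm's law: I = V / Z_total = (41.56 + j63.75) / (0 + j8.112) = 7.859 - j5.123 A.
Step 6 — Convert to polar: |I| = 9.381 A, ∠I = -33.1°.

I = 9.381∠-33.1° A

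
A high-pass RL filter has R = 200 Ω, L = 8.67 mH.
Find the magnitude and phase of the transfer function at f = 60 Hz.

Step 1 — Angular frequency: ω = 2π·60 = 377 rad/s.
Step 2 — Transfer function: H(jω) = jωL/(R + jωL).
Step 3 — Numerator jωL = j·3.269; denominator R + jωL = 200 + j3.269.
Step 4 — H = 0.000267 + j0.01634.
Step 5 — Magnitude: |H| = 0.01634 (-35.7 dB); phase: φ = 89.1°.

|H| = 0.01634 (-35.7 dB), φ = 89.1°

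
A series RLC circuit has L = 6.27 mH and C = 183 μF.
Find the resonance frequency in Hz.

Step 1 — Resonance condition Im(Z)=0 gives ω₀ = 1/√(LC).
Step 2 — ω₀ = 1/√(0.00627·0.000183) = 933.6 rad/s.
Step 3 — f₀ = ω₀/(2π) = 148.6 Hz.

f₀ = 148.6 Hz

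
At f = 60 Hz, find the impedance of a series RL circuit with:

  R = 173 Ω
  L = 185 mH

Step 1 — Angular frequency: ω = 2π·f = 2π·60 = 377 rad/s.
Step 2 — Component impedances:
  R: Z = R = 173 Ω
  L: Z = jωL = j·377·0.185 = 0 + j69.74 Ω
Step 3 — Series combination: Z_total = R + L = 173 + j69.74 Ω = 186.5∠22.0° Ω.

Z = 173 + j69.74 Ω = 186.5∠22.0° Ω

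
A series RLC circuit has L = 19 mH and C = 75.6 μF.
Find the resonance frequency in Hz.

Step 1 — Resonance condition Im(Z)=0 gives ω₀ = 1/√(LC).
Step 2 — ω₀ = 1/√(0.019·7.56e-05) = 834.4 rad/s.
Step 3 — f₀ = ω₀/(2π) = 132.8 Hz.

f₀ = 132.8 Hz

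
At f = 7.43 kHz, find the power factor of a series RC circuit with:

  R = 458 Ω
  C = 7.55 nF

Step 1 — Angular frequency: ω = 2π·f = 2π·7430 = 4.668e+04 rad/s.
Step 2 — Component impedances:
  R: Z = R = 458 Ω
  C: Z = 1/(jωC) = -j/(ω·C) = 0 - j2837 Ω
Step 3 — Series combination: Z_total = R + C = 458 - j2837 Ω = 2874∠-80.8° Ω.
Step 4 — Power factor: PF = cos(φ) = Re(Z)/|Z| = 458/2874 = 0.1594.
Step 5 — Type: Im(Z) = -2837 ⇒ leading (phase φ = -80.8°).

PF = 0.1594 (leading, φ = -80.8°)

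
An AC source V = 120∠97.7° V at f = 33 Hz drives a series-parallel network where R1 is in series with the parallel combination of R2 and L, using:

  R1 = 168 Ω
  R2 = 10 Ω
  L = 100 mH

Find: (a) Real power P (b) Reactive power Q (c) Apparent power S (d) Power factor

Step 1 — Angular frequency: ω = 2π·f = 2π·33 = 207.3 rad/s.
Step 2 — Component impedances:
  R1: Z = R = 168 Ω
  R2: Z = R = 10 Ω
  L: Z = jωL = j·207.3·0.1 = 0 + j20.73 Ω
Step 3 — Parallel branch: R2 || L = 1/(1/R2 + 1/L) = 8.113 + j3.913 Ω.
Step 4 — Series with R1: Z_total = R1 + (R2 || L) = 176.1 + j3.913 Ω = 176.2∠1.3° Ω.
Step 5 — Source phasor: V = 120∠97.7° V = -16.08 + j118.9 V.
Step 6 — Current: I = V / Z = -0.07626 + j0.6769 A = 0.6812∠96.4° A.
Step 7 — Complex power: S = V·I* = 81.73 + j1.816 VA.
Step 8 — Real power: P = Re(S) = 81.73 W.
Step 9 — Reactive power: Q = Im(S) = 1.816 VAR.
Step 10 — Apparent power: |S| = 81.75 VA.
Step 11 — Power factor: PF = P/|S| = 0.9998 (lagging).

(a) P = 81.73 W  (b) Q = 1.816 VAR  (c) S = 81.75 VA  (d) PF = 0.9998 (lagging)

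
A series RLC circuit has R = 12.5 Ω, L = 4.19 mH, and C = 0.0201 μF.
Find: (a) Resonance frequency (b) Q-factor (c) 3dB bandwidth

Step 1 — Resonance condition Im(Z)=0 gives ω₀ = 1/√(LC).
Step 2 — ω₀ = 1/√(0.00419·2.01e-08) = 1.09e+05 rad/s.
Step 3 — f₀ = ω₀/(2π) = 1.734e+04 Hz.
Step 4 — Series Q: Q = ω₀L/R = 1.09e+05·0.00419/12.5 = 36.53.
Step 5 — 3dB bandwidth: Δω = ω₀/Q = 2983 rad/s; BW = Δω/(2π) = 474.8 Hz.

(a) f₀ = 1.734e+04 Hz  (b) Q = 36.53  (c) BW = 474.8 Hz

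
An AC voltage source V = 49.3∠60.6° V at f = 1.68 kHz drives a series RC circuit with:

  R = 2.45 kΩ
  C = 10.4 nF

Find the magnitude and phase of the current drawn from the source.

Step 1 — Angular frequency: ω = 2π·f = 2π·1680 = 1.056e+04 rad/s.
Step 2 — Component impedances:
  R: Z = R = 2450 Ω
  C: Z = 1/(jωC) = -j/(ω·C) = 0 - j9109 Ω
Step 3 — Series combination: Z_total = R + C = 2450 - j9109 Ω = 9433∠-74.9° Ω.
Step 4 — Source phasor: V = 49.3∠60.6° V = 24.2 + j42.95 V.
Step 5 — Ohm's law: I = V / Z_total = (24.2 + j42.95) / (2450 - j9109) = -0.003731 + j0.00366 A.
Step 6 — Convert to polar: |I| = 0.005226 A, ∠I = 135.5°.

I = 0.005226∠135.5° A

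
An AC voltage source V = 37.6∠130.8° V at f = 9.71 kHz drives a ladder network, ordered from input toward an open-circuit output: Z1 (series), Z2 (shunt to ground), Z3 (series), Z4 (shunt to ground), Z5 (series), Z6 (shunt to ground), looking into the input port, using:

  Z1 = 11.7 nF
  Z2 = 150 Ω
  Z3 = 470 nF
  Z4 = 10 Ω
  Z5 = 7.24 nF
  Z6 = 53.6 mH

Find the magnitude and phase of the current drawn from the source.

Step 1 — Angular frequency: ω = 2π·f = 2π·9710 = 6.101e+04 rad/s.
Step 2 — Component impedances:
  Z1: Z = 1/(jωC) = -j/(ω·C) = 0 - j1401 Ω
  Z2: Z = R = 150 Ω
  Z3: Z = 1/(jωC) = -j/(ω·C) = 0 - j34.87 Ω
  Z4: Z = R = 10 Ω
  Z5: Z = 1/(jωC) = -j/(ω·C) = 0 - j2264 Ω
  Z6: Z = jωL = j·6.101e+04·0.0536 = 0 + j3270 Ω
Step 3 — Ladder network (open output): work backward from the far end, alternating series and parallel combinations. Z_in = 15.72 - j1430 Ω = 1430∠-89.4° Ω.
Step 4 — Source phasor: V = 37.6∠130.8° V = -24.57 + j28.46 V.
Step 5 — Ohm's law: I = V / Z_total = (-24.57 + j28.46) / (15.72 - j1430) = -0.02009 - j0.01696 A.
Step 6 — Convert to polar: |I| = 0.02629 A, ∠I = -139.8°.

I = 0.02629∠-139.8° A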